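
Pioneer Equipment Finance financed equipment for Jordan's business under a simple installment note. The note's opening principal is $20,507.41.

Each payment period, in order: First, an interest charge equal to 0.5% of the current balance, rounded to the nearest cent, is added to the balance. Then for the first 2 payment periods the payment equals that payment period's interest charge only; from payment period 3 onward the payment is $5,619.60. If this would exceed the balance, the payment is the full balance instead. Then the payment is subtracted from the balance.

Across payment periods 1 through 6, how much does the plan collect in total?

Payment period 1: opening $20,507.41; interest $102.54 → $20,609.95; payment $102.54; balance $20,507.41
Payment period 2: opening $20,507.41; interest $102.54 → $20,609.95; payment $102.54; balance $20,507.41
Payment period 3: opening $20,507.41; interest $102.54 → $20,609.95; payment $5,619.60; balance $14,990.35
Payment period 4: opening $14,990.35; interest $74.95 → $15,065.30; payment $5,619.60; balance $9,445.70
Payment period 5: opening $9,445.70; interest $47.23 → $9,492.93; payment $5,619.60; balance $3,873.33
Payment period 6: opening $3,873.33; interest $19.37 → $3,892.70; payment $3,892.70; balance $0.00
Total paid: $20,956.58

$20,956.58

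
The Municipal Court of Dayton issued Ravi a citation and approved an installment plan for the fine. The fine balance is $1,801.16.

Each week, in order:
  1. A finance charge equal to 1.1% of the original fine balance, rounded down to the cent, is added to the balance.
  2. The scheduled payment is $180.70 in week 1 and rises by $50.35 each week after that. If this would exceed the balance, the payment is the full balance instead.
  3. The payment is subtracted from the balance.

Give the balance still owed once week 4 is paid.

$855.50

Week 1: $1,801.16 +$19.81 interest = $1,820.97; pay $180.70 → $1,640.27
Week 2: $1,640.27 +$19.81 interest = $1,660.08; pay $231.05 → $1,429.03
Week 3: $1,429.03 +$19.81 interest = $1,448.84; pay $281.40 → $1,167.44
Week 4: $1,167.44 +$19.81 interest = $1,187.25; pay $331.75 → $855.50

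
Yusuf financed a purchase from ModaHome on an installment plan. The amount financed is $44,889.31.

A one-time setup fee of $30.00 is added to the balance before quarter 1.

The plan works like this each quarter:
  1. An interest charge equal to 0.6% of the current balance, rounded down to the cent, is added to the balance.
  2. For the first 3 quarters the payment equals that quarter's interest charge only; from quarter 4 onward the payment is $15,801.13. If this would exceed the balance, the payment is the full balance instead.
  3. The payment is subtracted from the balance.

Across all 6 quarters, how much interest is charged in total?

Quarter 1: opening $44,919.31; interest $269.51 → $45,188.82; payment $269.51; balance $44,919.31
Quarter 2: opening $44,919.31; interest $269.51 → $45,188.82; payment $269.51; balance $44,919.31
Quarter 3: opening $44,919.31; interest $269.51 → $45,188.82; payment $269.51; balance $44,919.31
Quarter 4: opening $44,919.31; interest $269.51 → $45,188.82; payment $15,801.13; balance $29,387.69
Quarter 5: opening $29,387.69; interest $176.32 → $29,564.01; payment $15,801.13; balance $13,762.88
Quarter 6: opening $13,762.88; interest $82.57 → $13,845.45; payment $13,845.45; balance $0.00
Total interest: $269.51 + $269.51 + $269.51 + $269.51 + $176.32 + $82.57 = $1,336.93

$1,336.93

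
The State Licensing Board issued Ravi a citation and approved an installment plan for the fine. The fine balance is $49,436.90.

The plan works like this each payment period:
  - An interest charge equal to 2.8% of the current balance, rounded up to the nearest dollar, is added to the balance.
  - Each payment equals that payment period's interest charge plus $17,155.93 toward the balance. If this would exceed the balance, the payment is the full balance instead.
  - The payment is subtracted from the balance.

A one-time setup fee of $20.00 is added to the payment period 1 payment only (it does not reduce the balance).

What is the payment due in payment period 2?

$18,059.93

Payment period 1: opening $49,436.90; interest $1,385.00 → $50,821.90; payment $18,540.93 (+ $20.00 fee); balance $32,280.97
Payment period 2: opening $32,280.97; interest $904.00 → $33,184.97; payment $18,059.93; balance $15,125.04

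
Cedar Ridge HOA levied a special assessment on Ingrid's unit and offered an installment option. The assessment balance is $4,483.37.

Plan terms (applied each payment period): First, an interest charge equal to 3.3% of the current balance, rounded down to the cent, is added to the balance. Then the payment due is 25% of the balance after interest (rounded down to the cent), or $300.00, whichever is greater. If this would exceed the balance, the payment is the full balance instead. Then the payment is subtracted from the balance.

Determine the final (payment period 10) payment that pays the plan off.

Payment period 1: opening $4,483.37; interest $147.95 → $4,631.32; payment $1,157.83; balance $3,473.49
Payment period 2: opening $3,473.49; interest $114.62 → $3,588.11; payment $897.02; balance $2,691.09
Payment period 3: opening $2,691.09; interest $88.80 → $2,779.89; payment $694.97; balance $2,084.92
Payment period 4: opening $2,084.92; interest $68.80 → $2,153.72; payment $538.43; balance $1,615.29
Payment period 5: opening $1,615.29; interest $53.30 → $1,668.59; payment $417.14; balance $1,251.45
Payment period 6: opening $1,251.45; interest $41.29 → $1,292.74; payment $323.18; balance $969.56
Payment period 7: opening $969.56; interest $31.99 → $1,001.55; payment $300.00; balance $701.55
Payment period 8: opening $701.55; interest $23.15 → $724.70; payment $300.00; balance $424.70
Payment period 9: opening $424.70; interest $14.01 → $438.71; payment $300.00; balance $138.71
Payment period 10: opening $138.71; interest $4.57 → $143.28; payment $143.28; balance $0.00

$143.28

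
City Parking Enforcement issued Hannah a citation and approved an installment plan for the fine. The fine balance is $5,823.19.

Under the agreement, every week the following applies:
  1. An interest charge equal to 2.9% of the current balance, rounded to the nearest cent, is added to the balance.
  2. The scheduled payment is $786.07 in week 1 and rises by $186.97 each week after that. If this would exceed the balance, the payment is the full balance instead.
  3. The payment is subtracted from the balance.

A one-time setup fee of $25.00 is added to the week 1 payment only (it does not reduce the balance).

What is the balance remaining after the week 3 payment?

# | Opening | Interest | Payment | Fee | End bal
1 | $5,823.19 | $168.87 | $786.07 | $25.00 | $5,205.99
2 | $5,205.99 | $150.97 | $973.04 | — | $4,383.92
3 | $4,383.92 | $127.13 | $1,160.01 | — | $3,351.04

$3,351.04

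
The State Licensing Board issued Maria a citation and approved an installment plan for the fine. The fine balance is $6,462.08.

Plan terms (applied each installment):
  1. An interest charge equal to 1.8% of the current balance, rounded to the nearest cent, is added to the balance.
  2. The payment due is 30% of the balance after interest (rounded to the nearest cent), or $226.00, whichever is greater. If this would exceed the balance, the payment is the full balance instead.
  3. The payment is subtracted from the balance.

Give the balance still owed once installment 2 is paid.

$3,281.44

Installment 1: $6,462.08 +$116.32 interest = $6,578.40; pay $1,973.52 → $4,604.88
Installment 2: $4,604.88 +$82.89 interest = $4,687.77; pay $1,406.33 → $3,281.44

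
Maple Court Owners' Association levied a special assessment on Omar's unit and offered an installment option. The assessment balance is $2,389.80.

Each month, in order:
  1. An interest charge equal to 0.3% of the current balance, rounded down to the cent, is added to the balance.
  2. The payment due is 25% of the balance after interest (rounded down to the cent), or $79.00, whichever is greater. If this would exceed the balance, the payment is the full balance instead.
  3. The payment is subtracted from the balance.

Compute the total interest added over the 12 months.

Month 1: $2,389.80 +$7.16 interest = $2,396.96; pay $599.24 → $1,797.72
Month 2: $1,797.72 +$5.39 interest = $1,803.11; pay $450.77 → $1,352.34
Month 3: $1,352.34 +$4.05 interest = $1,356.39; pay $339.09 → $1,017.30
Month 4: $1,017.30 +$3.05 interest = $1,020.35; pay $255.08 → $765.27
Month 5: $765.27 +$2.29 interest = $767.56; pay $191.89 → $575.67
Month 6: $575.67 +$1.72 interest = $577.39; pay $144.34 → $433.05
Month 7: $433.05 +$1.29 interest = $434.34; pay $108.58 → $325.76
Month 8: $325.76 +$0.97 interest = $326.73; pay $81.68 → $245.05
Month 9: $245.05 +$0.73 interest = $245.78; pay $79.00 → $166.78
Month 10: $166.78 +$0.50 interest = $167.28; pay $79.00 → $88.28
Month 11: $88.28 +$0.26 interest = $88.54; pay $79.00 → $9.54
Month 12: $9.54 +$0.02 interest = $9.56; pay $9.56 → $0.00
Total interest: $7.16 + $5.39 + $4.05 + $3.05 + $2.29 + $1.72 + $1.29 + $0.97 + $0.73 + $0.50 + $0.26 + $0.02 = $27.43

$27.43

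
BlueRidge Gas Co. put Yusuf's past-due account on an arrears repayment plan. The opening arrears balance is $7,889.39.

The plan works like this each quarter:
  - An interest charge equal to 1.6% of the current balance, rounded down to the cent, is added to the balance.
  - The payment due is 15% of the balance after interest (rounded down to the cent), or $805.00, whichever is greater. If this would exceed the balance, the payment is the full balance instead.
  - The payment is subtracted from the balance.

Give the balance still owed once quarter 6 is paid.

$2,875.35

Quarter 1: $7,889.39 +$126.23 interest = $8,015.62; pay $1,202.34 → $6,813.28
Quarter 2: $6,813.28 +$109.01 interest = $6,922.29; pay $1,038.34 → $5,883.95
Quarter 3: $5,883.95 +$94.14 interest = $5,978.09; pay $896.71 → $5,081.38
Quarter 4: $5,081.38 +$81.30 interest = $5,162.68; pay $805.00 → $4,357.68
Quarter 5: $4,357.68 +$69.72 interest = $4,427.40; pay $805.00 → $3,622.40
Quarter 6: $3,622.40 +$57.95 interest = $3,680.35; pay $805.00 → $2,875.35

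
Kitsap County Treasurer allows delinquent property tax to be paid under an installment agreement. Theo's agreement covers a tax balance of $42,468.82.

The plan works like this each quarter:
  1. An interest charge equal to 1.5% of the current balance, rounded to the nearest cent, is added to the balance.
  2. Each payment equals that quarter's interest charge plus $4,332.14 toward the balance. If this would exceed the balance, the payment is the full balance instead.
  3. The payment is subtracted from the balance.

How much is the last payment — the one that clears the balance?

$3,531.75

Quarter 1: $42,468.82 +$637.03 interest = $43,105.85; pay $4,969.17 → $38,136.68
Quarter 2: $38,136.68 +$572.05 interest = $38,708.73; pay $4,904.19 → $33,804.54
Quarter 3: $33,804.54 +$507.07 interest = $34,311.61; pay $4,839.21 → $29,472.40
Quarter 4: $29,472.40 +$442.09 interest = $29,914.49; pay $4,774.23 → $25,140.26
Quarter 5: $25,140.26 +$377.10 interest = $25,517.36; pay $4,709.24 → $20,808.12
Quarter 6: $20,808.12 +$312.12 interest = $21,120.24; pay $4,644.26 → $16,475.98
Quarter 7: $16,475.98 +$247.14 interest = $16,723.12; pay $4,579.28 → $12,143.84
Quarter 8: $12,143.84 +$182.16 interest = $12,326.00; pay $4,514.30 → $7,811.70
Quarter 9: $7,811.70 +$117.18 interest = $7,928.88; pay $4,449.32 → $3,479.56
Quarter 10: $3,479.56 +$52.19 interest = $3,531.75; pay $3,531.75 → $0.00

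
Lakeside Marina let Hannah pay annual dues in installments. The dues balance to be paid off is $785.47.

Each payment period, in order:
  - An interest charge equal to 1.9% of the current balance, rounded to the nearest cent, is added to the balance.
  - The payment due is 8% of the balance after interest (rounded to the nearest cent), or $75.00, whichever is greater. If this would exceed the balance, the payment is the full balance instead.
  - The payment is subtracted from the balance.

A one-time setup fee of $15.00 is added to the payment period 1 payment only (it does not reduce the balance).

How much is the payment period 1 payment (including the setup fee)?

Payment period 1: opening $785.47; interest $14.92 → $800.39; payment $75.00 (+ $15.00 fee); balance $725.39

$90.00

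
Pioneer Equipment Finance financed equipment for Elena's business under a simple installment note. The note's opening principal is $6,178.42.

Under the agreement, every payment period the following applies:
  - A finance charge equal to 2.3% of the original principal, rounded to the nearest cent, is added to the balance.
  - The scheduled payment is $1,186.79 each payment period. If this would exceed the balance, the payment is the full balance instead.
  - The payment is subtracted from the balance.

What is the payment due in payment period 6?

$1,097.07

Payment period 1: opening $6,178.42; interest $142.10 → $6,320.52; payment $1,186.79; balance $5,133.73
Payment period 2: opening $5,133.73; interest $142.10 → $5,275.83; payment $1,186.79; balance $4,089.04
Payment period 3: opening $4,089.04; interest $142.10 → $4,231.14; payment $1,186.79; balance $3,044.35
Payment period 4: opening $3,044.35; interest $142.10 → $3,186.45; payment $1,186.79; balance $1,999.66
Payment period 5: opening $1,999.66; interest $142.10 → $2,141.76; payment $1,186.79; balance $954.97
Payment period 6: opening $954.97; interest $142.10 → $1,097.07; payment $1,097.07; balance $0.00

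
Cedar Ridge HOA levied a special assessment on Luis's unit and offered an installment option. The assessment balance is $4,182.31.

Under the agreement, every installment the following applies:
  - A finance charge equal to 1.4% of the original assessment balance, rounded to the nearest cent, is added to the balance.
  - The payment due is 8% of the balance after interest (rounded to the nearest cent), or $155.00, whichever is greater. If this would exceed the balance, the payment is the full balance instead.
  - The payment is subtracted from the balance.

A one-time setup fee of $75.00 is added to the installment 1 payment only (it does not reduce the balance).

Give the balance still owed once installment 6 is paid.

Installment 1: $4,182.31 +$58.55 interest = $4,240.86; pay $339.27 (+ $75.00 fee) → $3,901.59
Installment 2: $3,901.59 +$58.55 interest = $3,960.14; pay $316.81 → $3,643.33
Installment 3: $3,643.33 +$58.55 interest = $3,701.88; pay $296.15 → $3,405.73
Installment 4: $3,405.73 +$58.55 interest = $3,464.28; pay $277.14 → $3,187.14
Installment 5: $3,187.14 +$58.55 interest = $3,245.69; pay $259.66 → $2,986.03
Installment 6: $2,986.03 +$58.55 interest = $3,044.58; pay $243.57 → $2,801.01

$2,801.01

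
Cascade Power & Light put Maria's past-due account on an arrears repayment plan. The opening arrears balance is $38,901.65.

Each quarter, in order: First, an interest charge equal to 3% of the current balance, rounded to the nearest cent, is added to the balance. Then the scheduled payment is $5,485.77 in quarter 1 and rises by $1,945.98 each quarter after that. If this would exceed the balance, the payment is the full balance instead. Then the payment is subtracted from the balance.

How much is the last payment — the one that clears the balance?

$9,190.27

Quarter 1: $38,901.65 +$1,167.05 interest = $40,068.70; pay $5,485.77 → $34,582.93
Quarter 2: $34,582.93 +$1,037.49 interest = $35,620.42; pay $7,431.75 → $28,188.67
Quarter 3: $28,188.67 +$845.66 interest = $29,034.33; pay $9,377.73 → $19,656.60
Quarter 4: $19,656.60 +$589.70 interest = $20,246.30; pay $11,323.71 → $8,922.59
Quarter 5: $8,922.59 +$267.68 interest = $9,190.27; pay $9,190.27 → $0.00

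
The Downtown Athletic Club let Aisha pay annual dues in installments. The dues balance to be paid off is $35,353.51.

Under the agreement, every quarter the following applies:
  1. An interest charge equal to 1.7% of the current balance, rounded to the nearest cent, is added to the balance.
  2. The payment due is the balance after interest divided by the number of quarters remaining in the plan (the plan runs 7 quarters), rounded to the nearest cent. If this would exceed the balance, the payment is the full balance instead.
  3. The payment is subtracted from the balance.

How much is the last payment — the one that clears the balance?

$5,683.05

Quarter 1: opening $35,353.51; interest $601.01 → $35,954.52; payment $5,136.36; balance $30,818.16
Quarter 2: opening $30,818.16; interest $523.91 → $31,342.07; payment $5,223.68; balance $26,118.39
Quarter 3: opening $26,118.39; interest $444.01 → $26,562.40; payment $5,312.48; balance $21,249.92
Quarter 4: opening $21,249.92; interest $361.25 → $21,611.17; payment $5,402.79; balance $16,208.38
Quarter 5: opening $16,208.38; interest $275.54 → $16,483.92; payment $5,494.64; balance $10,989.28
Quarter 6: opening $10,989.28; interest $186.82 → $11,176.10; payment $5,588.05; balance $5,588.05
Quarter 7: opening $5,588.05; interest $95.00 → $5,683.05; payment $5,683.05; balance $0.00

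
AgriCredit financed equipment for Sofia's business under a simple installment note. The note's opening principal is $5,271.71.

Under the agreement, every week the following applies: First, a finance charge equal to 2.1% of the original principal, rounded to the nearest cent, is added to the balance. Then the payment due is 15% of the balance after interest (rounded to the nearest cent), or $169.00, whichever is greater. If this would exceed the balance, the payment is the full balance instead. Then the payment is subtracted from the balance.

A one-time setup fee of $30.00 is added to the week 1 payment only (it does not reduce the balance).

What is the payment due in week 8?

$334.04

# | Opening | Interest | Payment | Fee | End bal
1 | $5,271.71 | $110.71 | $807.36 | $30.00 | $4,575.06
2 | $4,575.06 | $110.71 | $702.87 | — | $3,982.90
3 | $3,982.90 | $110.71 | $614.04 | — | $3,479.57
4 | $3,479.57 | $110.71 | $538.54 | — | $3,051.74
5 | $3,051.74 | $110.71 | $474.37 | — | $2,688.08
6 | $2,688.08 | $110.71 | $419.82 | — | $2,378.97
7 | $2,378.97 | $110.71 | $373.45 | — | $2,116.23
8 | $2,116.23 | $110.71 | $334.04 | — | $1,892.90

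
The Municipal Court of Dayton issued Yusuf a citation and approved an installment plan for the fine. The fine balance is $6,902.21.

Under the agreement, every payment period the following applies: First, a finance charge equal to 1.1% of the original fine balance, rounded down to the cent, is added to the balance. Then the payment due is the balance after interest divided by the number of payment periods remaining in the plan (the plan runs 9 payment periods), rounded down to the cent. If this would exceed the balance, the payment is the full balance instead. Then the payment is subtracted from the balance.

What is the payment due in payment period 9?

$981.70

Payment period 1: $6,902.21 +$75.92 interest = $6,978.13; pay $775.34 → $6,202.79
Payment period 2: $6,202.79 +$75.92 interest = $6,278.71; pay $784.83 → $5,493.88
Payment period 3: $5,493.88 +$75.92 interest = $5,569.80; pay $795.68 → $4,774.12
Payment period 4: $4,774.12 +$75.92 interest = $4,850.04; pay $808.34 → $4,041.70
Payment period 5: $4,041.70 +$75.92 interest = $4,117.62; pay $823.52 → $3,294.10
Payment period 6: $3,294.10 +$75.92 interest = $3,370.02; pay $842.50 → $2,527.52
Payment period 7: $2,527.52 +$75.92 interest = $2,603.44; pay $867.81 → $1,735.63
Payment period 8: $1,735.63 +$75.92 interest = $1,811.55; pay $905.77 → $905.78
Payment period 9: $905.78 +$75.92 interest = $981.70; pay $981.70 → $0.00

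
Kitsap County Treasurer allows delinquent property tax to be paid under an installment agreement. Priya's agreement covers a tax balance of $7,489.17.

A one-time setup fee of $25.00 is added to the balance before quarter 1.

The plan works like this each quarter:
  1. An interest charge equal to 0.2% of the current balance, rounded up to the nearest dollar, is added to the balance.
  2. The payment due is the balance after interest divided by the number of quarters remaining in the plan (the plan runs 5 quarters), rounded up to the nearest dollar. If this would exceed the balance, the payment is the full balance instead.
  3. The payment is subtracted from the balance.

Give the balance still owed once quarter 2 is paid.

$4,526.17

Quarter 1: $7,514.17 +$16.00 interest = $7,530.17; pay $1,507.00 → $6,023.17
Quarter 2: $6,023.17 +$13.00 interest = $6,036.17; pay $1,510.00 → $4,526.17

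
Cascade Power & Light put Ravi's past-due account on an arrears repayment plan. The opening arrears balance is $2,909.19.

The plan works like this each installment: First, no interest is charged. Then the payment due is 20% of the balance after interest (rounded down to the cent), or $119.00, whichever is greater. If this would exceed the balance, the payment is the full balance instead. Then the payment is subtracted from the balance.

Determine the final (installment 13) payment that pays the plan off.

$12.10

Installment 1: $2,909.19 − $581.83 → $2,327.36
Installment 2: $2,327.36 − $465.47 → $1,861.89
Installment 3: $1,861.89 − $372.37 → $1,489.52
Installment 4: $1,489.52 − $297.90 → $1,191.62
Installment 5: $1,191.62 − $238.32 → $953.30
Installment 6: $953.30 − $190.66 → $762.64
Installment 7: $762.64 − $152.52 → $610.12
Installment 8: $610.12 − $122.02 → $488.10
Installment 9: $488.10 − $119.00 → $369.10
Installment 10: $369.10 − $119.00 → $250.10
Installment 11: $250.10 − $119.00 → $131.10
Installment 12: $131.10 − $119.00 → $12.10
Installment 13: $12.10 − $12.10 → $0.00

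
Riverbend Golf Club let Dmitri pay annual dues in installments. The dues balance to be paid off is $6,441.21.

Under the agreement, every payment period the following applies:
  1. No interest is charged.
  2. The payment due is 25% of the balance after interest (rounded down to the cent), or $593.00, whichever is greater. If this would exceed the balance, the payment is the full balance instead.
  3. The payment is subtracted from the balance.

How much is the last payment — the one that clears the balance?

$259.05

# | Opening | Payment | End bal
1 | $6,441.21 | $1,610.30 | $4,830.91
2 | $4,830.91 | $1,207.72 | $3,623.19
3 | $3,623.19 | $905.79 | $2,717.40
4 | $2,717.40 | $679.35 | $2,038.05
5 | $2,038.05 | $593.00 | $1,445.05
6 | $1,445.05 | $593.00 | $852.05
7 | $852.05 | $593.00 | $259.05
8 | $259.05 | $259.05 | $0.00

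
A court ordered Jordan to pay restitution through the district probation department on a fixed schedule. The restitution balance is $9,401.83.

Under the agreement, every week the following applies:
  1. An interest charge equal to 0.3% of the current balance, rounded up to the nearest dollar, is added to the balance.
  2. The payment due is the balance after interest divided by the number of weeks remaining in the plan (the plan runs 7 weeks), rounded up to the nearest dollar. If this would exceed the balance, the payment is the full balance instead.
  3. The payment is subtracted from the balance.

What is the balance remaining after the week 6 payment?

Week 1: $9,401.83 +$29.00 interest = $9,430.83; pay $1,348.00 → $8,082.83
Week 2: $8,082.83 +$25.00 interest = $8,107.83; pay $1,352.00 → $6,755.83
Week 3: $6,755.83 +$21.00 interest = $6,776.83; pay $1,356.00 → $5,420.83
Week 4: $5,420.83 +$17.00 interest = $5,437.83; pay $1,360.00 → $4,077.83
Week 5: $4,077.83 +$13.00 interest = $4,090.83; pay $1,364.00 → $2,726.83
Week 6: $2,726.83 +$9.00 interest = $2,735.83; pay $1,368.00 → $1,367.83

$1,367.83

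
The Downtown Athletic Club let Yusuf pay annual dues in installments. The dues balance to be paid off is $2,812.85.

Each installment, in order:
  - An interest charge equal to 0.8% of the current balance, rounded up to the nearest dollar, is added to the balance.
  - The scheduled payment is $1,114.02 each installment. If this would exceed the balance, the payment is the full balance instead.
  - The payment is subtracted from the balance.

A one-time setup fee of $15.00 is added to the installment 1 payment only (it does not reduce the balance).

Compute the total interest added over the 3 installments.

Installment 1: $2,812.85 +$23.00 interest = $2,835.85; pay $1,114.02 (+ $15.00 fee) → $1,721.83
Installment 2: $1,721.83 +$14.00 interest = $1,735.83; pay $1,114.02 → $621.81
Installment 3: $621.81 +$5.00 interest = $626.81; pay $626.81 → $0.00
Total interest: $23.00 + $14.00 + $5.00 = $42.00

$42.00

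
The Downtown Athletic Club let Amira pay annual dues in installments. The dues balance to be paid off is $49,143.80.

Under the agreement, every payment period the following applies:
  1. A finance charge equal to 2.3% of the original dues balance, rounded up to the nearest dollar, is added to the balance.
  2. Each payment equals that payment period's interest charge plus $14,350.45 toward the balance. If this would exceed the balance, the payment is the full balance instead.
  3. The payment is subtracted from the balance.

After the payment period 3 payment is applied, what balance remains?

Payment period 1: $49,143.80 +$1,131.00 interest = $50,274.80; pay $15,481.45 → $34,793.35
Payment period 2: $34,793.35 +$1,131.00 interest = $35,924.35; pay $15,481.45 → $20,442.90
Payment period 3: $20,442.90 +$1,131.00 interest = $21,573.90; pay $15,481.45 → $6,092.45

$6,092.45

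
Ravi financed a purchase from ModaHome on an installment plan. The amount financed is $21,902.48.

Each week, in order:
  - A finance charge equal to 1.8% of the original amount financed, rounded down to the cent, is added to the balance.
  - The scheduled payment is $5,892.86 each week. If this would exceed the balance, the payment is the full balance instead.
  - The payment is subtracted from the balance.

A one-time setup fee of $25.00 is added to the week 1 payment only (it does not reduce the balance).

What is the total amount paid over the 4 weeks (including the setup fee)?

$23,504.44

# | Opening | Interest | Payment | Fee | End bal
1 | $21,902.48 | $394.24 | $5,892.86 | $25.00 | $16,403.86
2 | $16,403.86 | $394.24 | $5,892.86 | — | $10,905.24
3 | $10,905.24 | $394.24 | $5,892.86 | — | $5,406.62
4 | $5,406.62 | $394.24 | $5,800.86 | — | $0.00
Total paid: $23,504.44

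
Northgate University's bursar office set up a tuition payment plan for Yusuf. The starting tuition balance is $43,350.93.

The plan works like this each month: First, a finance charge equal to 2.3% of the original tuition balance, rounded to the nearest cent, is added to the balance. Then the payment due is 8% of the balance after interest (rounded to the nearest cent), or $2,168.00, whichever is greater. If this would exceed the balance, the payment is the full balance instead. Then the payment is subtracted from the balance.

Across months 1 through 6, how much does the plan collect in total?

Month 1: $43,350.93 +$997.07 interest = $44,348.00; pay $3,547.84 → $40,800.16
Month 2: $40,800.16 +$997.07 interest = $41,797.23; pay $3,343.78 → $38,453.45
Month 3: $38,453.45 +$997.07 interest = $39,450.52; pay $3,156.04 → $36,294.48
Month 4: $36,294.48 +$997.07 interest = $37,291.55; pay $2,983.32 → $34,308.23
Month 5: $34,308.23 +$997.07 interest = $35,305.30; pay $2,824.42 → $32,480.88
Month 6: $32,480.88 +$997.07 interest = $33,477.95; pay $2,678.24 → $30,799.71
Total paid: $18,533.64

$18,533.64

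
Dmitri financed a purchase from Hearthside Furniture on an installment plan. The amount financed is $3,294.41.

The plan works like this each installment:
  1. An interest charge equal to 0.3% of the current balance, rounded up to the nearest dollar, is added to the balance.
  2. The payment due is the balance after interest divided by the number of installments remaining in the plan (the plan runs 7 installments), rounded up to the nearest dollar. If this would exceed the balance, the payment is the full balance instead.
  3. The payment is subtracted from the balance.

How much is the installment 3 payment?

Installment 1: opening $3,294.41; interest $10.00 → $3,304.41; payment $473.00; balance $2,831.41
Installment 2: opening $2,831.41; interest $9.00 → $2,840.41; payment $474.00; balance $2,366.41
Installment 3: opening $2,366.41; interest $8.00 → $2,374.41; payment $475.00; balance $1,899.41

$475.00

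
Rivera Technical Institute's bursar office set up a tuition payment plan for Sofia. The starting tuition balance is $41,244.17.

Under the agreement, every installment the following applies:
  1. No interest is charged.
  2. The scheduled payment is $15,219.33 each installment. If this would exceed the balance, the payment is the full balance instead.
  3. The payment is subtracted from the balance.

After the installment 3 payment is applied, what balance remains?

Installment 1: opening $41,244.17; payment $15,219.33; balance $26,024.84
Installment 2: opening $26,024.84; payment $15,219.33; balance $10,805.51
Installment 3: opening $10,805.51; payment $10,805.51; balance $0.00

$0.00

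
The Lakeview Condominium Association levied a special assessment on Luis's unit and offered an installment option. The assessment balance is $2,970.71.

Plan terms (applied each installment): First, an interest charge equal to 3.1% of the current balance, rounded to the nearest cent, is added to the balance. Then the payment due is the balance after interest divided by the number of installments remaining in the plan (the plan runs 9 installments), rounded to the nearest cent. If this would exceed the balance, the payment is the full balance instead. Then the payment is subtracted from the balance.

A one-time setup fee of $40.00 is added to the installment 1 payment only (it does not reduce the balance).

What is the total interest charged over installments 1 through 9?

$500.67

Installment 1: opening $2,970.71; interest $92.09 → $3,062.80; payment $340.31 (+ $40.00 fee); balance $2,722.49
Installment 2: opening $2,722.49; interest $84.40 → $2,806.89; payment $350.86; balance $2,456.03
Installment 3: opening $2,456.03; interest $76.14 → $2,532.17; payment $361.74; balance $2,170.43
Installment 4: opening $2,170.43; interest $67.28 → $2,237.71; payment $372.95; balance $1,864.76
Installment 5: opening $1,864.76; interest $57.81 → $1,922.57; payment $384.51; balance $1,538.06
Installment 6: opening $1,538.06; interest $47.68 → $1,585.74; payment $396.44; balance $1,189.30
Installment 7: opening $1,189.30; interest $36.87 → $1,226.17; payment $408.72; balance $817.45
Installment 8: opening $817.45; interest $25.34 → $842.79; payment $421.40; balance $421.39
Installment 9: opening $421.39; interest $13.06 → $434.45; payment $434.45; balance $0.00
Total interest: $92.09 + $84.40 + $76.14 + $67.28 + $57.81 + $47.68 + $36.87 + $25.34 + $13.06 = $500.67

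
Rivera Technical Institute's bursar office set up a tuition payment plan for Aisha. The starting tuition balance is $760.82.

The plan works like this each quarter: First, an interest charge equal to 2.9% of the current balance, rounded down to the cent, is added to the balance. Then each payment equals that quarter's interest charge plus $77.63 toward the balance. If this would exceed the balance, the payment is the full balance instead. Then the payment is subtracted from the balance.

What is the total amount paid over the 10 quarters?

Quarter 1: $760.82 +$22.06 interest = $782.88; pay $99.69 → $683.19
Quarter 2: $683.19 +$19.81 interest = $703.00; pay $97.44 → $605.56
Quarter 3: $605.56 +$17.56 interest = $623.12; pay $95.19 → $527.93
Quarter 4: $527.93 +$15.30 interest = $543.23; pay $92.93 → $450.30
Quarter 5: $450.30 +$13.05 interest = $463.35; pay $90.68 → $372.67
Quarter 6: $372.67 +$10.80 interest = $383.47; pay $88.43 → $295.04
Quarter 7: $295.04 +$8.55 interest = $303.59; pay $86.18 → $217.41
Quarter 8: $217.41 +$6.30 interest = $223.71; pay $83.93 → $139.78
Quarter 9: $139.78 +$4.05 interest = $143.83; pay $81.68 → $62.15
Quarter 10: $62.15 +$1.80 interest = $63.95; pay $63.95 → $0.00
Total paid: $880.10

$880.10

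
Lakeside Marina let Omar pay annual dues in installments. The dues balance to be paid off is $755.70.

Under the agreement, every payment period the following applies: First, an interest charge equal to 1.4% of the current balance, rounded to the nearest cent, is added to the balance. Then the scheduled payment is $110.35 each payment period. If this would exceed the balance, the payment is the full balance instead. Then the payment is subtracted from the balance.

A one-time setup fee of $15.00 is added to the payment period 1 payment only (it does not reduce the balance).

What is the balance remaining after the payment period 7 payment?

Payment period 1: opening $755.70; interest $10.58 → $766.28; payment $110.35 (+ $15.00 fee); balance $655.93
Payment period 2: opening $655.93; interest $9.18 → $665.11; payment $110.35; balance $554.76
Payment period 3: opening $554.76; interest $7.77 → $562.53; payment $110.35; balance $452.18
Payment period 4: opening $452.18; interest $6.33 → $458.51; payment $110.35; balance $348.16
Payment period 5: opening $348.16; interest $4.87 → $353.03; payment $110.35; balance $242.68
Payment period 6: opening $242.68; interest $3.40 → $246.08; payment $110.35; balance $135.73
Payment period 7: opening $135.73; interest $1.90 → $137.63; payment $110.35; balance $27.28

$27.28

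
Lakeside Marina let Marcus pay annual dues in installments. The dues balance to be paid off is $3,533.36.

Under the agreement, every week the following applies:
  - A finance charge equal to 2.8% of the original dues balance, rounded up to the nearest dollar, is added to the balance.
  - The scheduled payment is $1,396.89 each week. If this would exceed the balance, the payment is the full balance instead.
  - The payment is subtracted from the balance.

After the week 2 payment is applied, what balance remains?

# | Opening | Interest | Payment | End bal
1 | $3,533.36 | $99.00 | $1,396.89 | $2,235.47
2 | $2,235.47 | $99.00 | $1,396.89 | $937.58

$937.58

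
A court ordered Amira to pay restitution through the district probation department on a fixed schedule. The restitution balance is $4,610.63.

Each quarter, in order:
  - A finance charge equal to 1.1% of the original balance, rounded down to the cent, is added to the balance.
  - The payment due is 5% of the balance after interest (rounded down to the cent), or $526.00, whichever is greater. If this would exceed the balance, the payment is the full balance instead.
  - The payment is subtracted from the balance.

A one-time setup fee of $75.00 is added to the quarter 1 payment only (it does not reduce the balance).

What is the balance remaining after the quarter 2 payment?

# | Opening | Interest | Payment | Fee | End bal
1 | $4,610.63 | $50.71 | $526.00 | $75.00 | $4,135.34
2 | $4,135.34 | $50.71 | $526.00 | — | $3,660.05

$3,660.05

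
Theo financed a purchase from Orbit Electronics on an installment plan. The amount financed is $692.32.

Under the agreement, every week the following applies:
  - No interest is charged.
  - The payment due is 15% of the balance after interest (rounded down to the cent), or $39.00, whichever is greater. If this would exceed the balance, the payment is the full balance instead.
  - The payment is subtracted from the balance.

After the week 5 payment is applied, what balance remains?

Week 1: opening $692.32; payment $103.84; balance $588.48
Week 2: opening $588.48; payment $88.27; balance $500.21
Week 3: opening $500.21; payment $75.03; balance $425.18
Week 4: opening $425.18; payment $63.77; balance $361.41
Week 5: opening $361.41; payment $54.21; balance $307.20

$307.20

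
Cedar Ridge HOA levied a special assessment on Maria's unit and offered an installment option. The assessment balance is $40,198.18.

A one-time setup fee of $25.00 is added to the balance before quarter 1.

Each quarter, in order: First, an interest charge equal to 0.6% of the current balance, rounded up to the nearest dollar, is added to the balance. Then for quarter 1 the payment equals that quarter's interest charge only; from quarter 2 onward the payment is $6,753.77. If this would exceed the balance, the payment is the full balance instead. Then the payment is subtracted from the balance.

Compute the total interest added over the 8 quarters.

# | Opening | Interest | Payment | End bal
1 | $40,223.18 | $242.00 | $242.00 | $40,223.18
2 | $40,223.18 | $242.00 | $6,753.77 | $33,711.41
3 | $33,711.41 | $203.00 | $6,753.77 | $27,160.64
4 | $27,160.64 | $163.00 | $6,753.77 | $20,569.87
5 | $20,569.87 | $124.00 | $6,753.77 | $13,940.10
6 | $13,940.10 | $84.00 | $6,753.77 | $7,270.33
7 | $7,270.33 | $44.00 | $6,753.77 | $560.56
8 | $560.56 | $4.00 | $564.56 | $0.00
Total interest: $242.00 + $242.00 + $203.00 + $163.00 + $124.00 + $84.00 + $44.00 + $4.00 = $1,106.00

$1,106.00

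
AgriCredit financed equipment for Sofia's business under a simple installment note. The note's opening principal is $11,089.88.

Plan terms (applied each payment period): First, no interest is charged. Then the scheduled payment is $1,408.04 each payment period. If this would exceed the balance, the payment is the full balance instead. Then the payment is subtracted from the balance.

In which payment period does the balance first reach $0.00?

8

Payment period 1: opening $11,089.88; payment $1,408.04; balance $9,681.84
Payment period 2: opening $9,681.84; payment $1,408.04; balance $8,273.80
Payment period 3: opening $8,273.80; payment $1,408.04; balance $6,865.76
Payment period 4: opening $6,865.76; payment $1,408.04; balance $5,457.72
Payment period 5: opening $5,457.72; payment $1,408.04; balance $4,049.68
Payment period 6: opening $4,049.68; payment $1,408.04; balance $2,641.64
Payment period 7: opening $2,641.64; payment $1,408.04; balance $1,233.60
Payment period 8: opening $1,233.60; payment $1,233.60; balance $0.00
Balance reaches $0.00 in payment period 8.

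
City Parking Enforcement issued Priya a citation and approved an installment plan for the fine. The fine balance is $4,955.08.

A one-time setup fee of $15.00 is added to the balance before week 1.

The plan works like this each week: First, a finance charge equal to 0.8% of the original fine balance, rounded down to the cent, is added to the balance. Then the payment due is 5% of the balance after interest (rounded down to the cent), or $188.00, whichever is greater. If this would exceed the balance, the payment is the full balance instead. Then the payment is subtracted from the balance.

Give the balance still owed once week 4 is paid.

$4,187.89

Week 1: opening $4,970.08; interest $39.64 → $5,009.72; payment $250.48; balance $4,759.24
Week 2: opening $4,759.24; interest $39.64 → $4,798.88; payment $239.94; balance $4,558.94
Week 3: opening $4,558.94; interest $39.64 → $4,598.58; payment $229.92; balance $4,368.66
Week 4: opening $4,368.66; interest $39.64 → $4,408.30; payment $220.41; balance $4,187.89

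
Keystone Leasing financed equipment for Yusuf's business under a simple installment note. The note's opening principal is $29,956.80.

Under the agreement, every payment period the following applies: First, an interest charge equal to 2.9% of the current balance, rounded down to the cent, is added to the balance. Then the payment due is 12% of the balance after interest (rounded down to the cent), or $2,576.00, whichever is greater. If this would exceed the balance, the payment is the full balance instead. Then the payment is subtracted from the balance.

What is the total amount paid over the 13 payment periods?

Payment period 1: opening $29,956.80; interest $868.74 → $30,825.54; payment $3,699.06; balance $27,126.48
Payment period 2: opening $27,126.48; interest $786.66 → $27,913.14; payment $3,349.57; balance $24,563.57
Payment period 3: opening $24,563.57; interest $712.34 → $25,275.91; payment $3,033.10; balance $22,242.81
Payment period 4: opening $22,242.81; interest $645.04 → $22,887.85; payment $2,746.54; balance $20,141.31
Payment period 5: opening $20,141.31; interest $584.09 → $20,725.40; payment $2,576.00; balance $18,149.40
Payment period 6: opening $18,149.40; interest $526.33 → $18,675.73; payment $2,576.00; balance $16,099.73
Payment period 7: opening $16,099.73; interest $466.89 → $16,566.62; payment $2,576.00; balance $13,990.62
Payment period 8: opening $13,990.62; interest $405.72 → $14,396.34; payment $2,576.00; balance $11,820.34
Payment period 9: opening $11,820.34; interest $342.78 → $12,163.12; payment $2,576.00; balance $9,587.12
Payment period 10: opening $9,587.12; interest $278.02 → $9,865.14; payment $2,576.00; balance $7,289.14
Payment period 11: opening $7,289.14; interest $211.38 → $7,500.52; payment $2,576.00; balance $4,924.52
Payment period 12: opening $4,924.52; interest $142.81 → $5,067.33; payment $2,576.00; balance $2,491.33
Payment period 13: opening $2,491.33; interest $72.24 → $2,563.57; payment $2,563.57; balance $0.00
Total paid: $35,999.84

$35,999.84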